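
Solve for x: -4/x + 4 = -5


Subtract 4 from both sides: -4/x = -9
Multiply both sides by x: -4 = -9 * x
Divide by -9: x = 4/9

x = 4/9


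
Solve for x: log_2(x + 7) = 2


Convert to exponential form: x + 7 = 2^2 = 4
x = 4 - 7 = -3
Check: log_2(-3 + 7) = log_2(4) = log_2(4) = 2 ✓

x = -3


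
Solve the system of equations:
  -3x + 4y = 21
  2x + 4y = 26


Using Cramer's rule:
Determinant D = (-3)(4) - (2)(4) = -12 - 8 = -20
Dx = (21)(4) - (26)(4) = 84 - 104 = -20
Dy = (-3)(26) - (2)(21) = -78 - 42 = -120
x = Dx/D = -20/-20 = 1
y = Dy/D = -120/-20 = 6

x = 1, y = 6


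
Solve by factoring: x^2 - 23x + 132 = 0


We need two numbers that multiply to 132 and add to -23.
Those numbers are -12 and -11 (since (-12) * (-11) = 132 and (-12) + (-11) = -23).
So x^2 - 23x + 132 = (x - 12)(x - 11) = 0
Setting each factor to zero: x = 12 or x = 11

x = 11, x = 12


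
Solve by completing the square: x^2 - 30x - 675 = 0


Start: x^2 - 30x - 675 = 0
Move constant: x^2 - 30x = 675
Half of -30 is -15, squared is 225
Add 225 to both sides: x^2 - 30x + 225 = 900
(x - 15)^2 = 900
x - 15 = ±30
x = 15 + 30 = 45 or x = 15 - 30 = -15

x = -15, x = 45


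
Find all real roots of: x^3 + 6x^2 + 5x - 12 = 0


Let p(x) = x^3 + 6x^2 + 5x - 12. By the rational root theorem (leading coefficient 1), any rational root is an integer divisor of 12: try ±1, ±2, ... in turn.
Test x = 1: value = 0 ✓, so (x - 1) is a factor.
Synthetic division by (x - 1): bring down 1; 1(1) + 6 = 7; 7(1) + 5 = 12; 12(1) - 12 = 0 → quotient x^2 + 7x + 12, remainder 0.
Solve the quadratic x^2 + 7x + 12 = 0: discriminant = 7^2 - 4(1)(12) = 49 - 48 = 1.
sqrt(1) = 1, so x = (-7 ± 1)/2: x = -3 or x = -4.

x = -4, x = -3, x = 1


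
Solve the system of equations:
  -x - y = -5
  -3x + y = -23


Using Cramer's rule:
Determinant D = (-1)(1) - (-3)(-1) = -1 - 3 = -4
Dx = (-5)(1) - (-23)(-1) = -5 - 23 = -28
Dy = (-1)(-23) - (-3)(-5) = 23 - 15 = 8
x = Dx/D = -28/-4 = 7
y = Dy/D = 8/-4 = -2

x = 7, y = -2


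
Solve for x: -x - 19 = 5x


Starting with: -x - 19 = 5x
Move all x terms to left: (-1 - 5)x = 0 + 19
Simplify: -6x = 19
Divide both sides by -6: x = -19/6

x = -19/6


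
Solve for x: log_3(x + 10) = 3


Convert to exponential form: x + 10 = 3^3 = 27
x = 27 - 10 = 17
Check: log_3(17 + 10) = log_3(27) = log_3(27) = 3 ✓

x = 17


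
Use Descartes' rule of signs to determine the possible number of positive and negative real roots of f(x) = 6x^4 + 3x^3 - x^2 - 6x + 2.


Descartes' rule of signs:

For positive roots, count sign changes in f(x) = 6x^4 + 3x^3 - x^2 - 6x + 2:
Signs of coefficients: +, +, -, -, +
Number of sign changes: 2
Possible positive real roots: 2, 0

For negative roots, examine f(-x) = 6x^4 - 3x^3 - x^2 + 6x + 2:
Signs of coefficients: +, -, -, +, +
Number of sign changes: 2
Possible negative real roots: 2, 0

Positive roots: 2 or 0; Negative roots: 2 or 0


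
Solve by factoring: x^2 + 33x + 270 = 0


We need two numbers that multiply to 270 and add to 33.
Those numbers are 15 and 18 (since 15 * 18 = 270 and 15 + 18 = 33).
So x^2 + 33x + 270 = (x + 15)(x + 18) = 0
Setting each factor to zero: x = -15 or x = -18

x = -18, x = -15


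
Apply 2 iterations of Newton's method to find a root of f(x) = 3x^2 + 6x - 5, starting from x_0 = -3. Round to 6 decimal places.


Newton's method: x_(n+1) = x_n - f(x_n)/f'(x_n)
f(x) = 3x^2 + 6x - 5
f'(x) = 6x + 6

Iteration 1:
  f(-3.000000) = 4.000000
  f'(-3.000000) = -12.000000
  x_1 = -3.000000 - (4.000000)/(-12.000000) = -2.666667

Iteration 2:
  f(-2.666667) = 0.333333
  f'(-2.666667) = -10.000000
  x_2 = -2.666667 - (0.333333)/(-10.000000) = -2.633333

x_2 = -2.633333


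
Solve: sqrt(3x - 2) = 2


Square both sides: 3x - 2 = 2^2 = 4
3x = 4 + 2 = 6
x = 2
Check: sqrt(3*2 - 2) = sqrt(4) = 2 ✓

x = 2


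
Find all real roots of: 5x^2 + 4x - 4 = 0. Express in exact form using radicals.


Using the quadratic formula: x = (-b ± sqrt(b^2 - 4ac)) / (2a)
Here a = 5, b = 4, c = -4
Discriminant = b^2 - 4ac = 4^2 - 4(5)(-4) = 16 + 80 = 96
Since discriminant = 96 > 0, there are two real roots.
x = (-4 ± 4*sqrt(6)) / 10
Simplifying: x = (-2 ± 2*sqrt(6)) / 5
Numerically: x ≈ 0.5798 or x ≈ -1.3798

x = (-2 + 2*sqrt(6)) / 5 or x = (-2 - 2*sqrt(6)) / 5


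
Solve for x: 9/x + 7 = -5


Subtract 7 from both sides: 9/x = -12
Multiply both sides by x: 9 = -12 * x
Divide by -12: x = -3/4

x = -3/4


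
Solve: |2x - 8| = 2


An absolute value equation |expr| = 2 gives two cases:
Case 1: 2x - 8 = 2
  2x = 10, so x = 5
Case 2: 2x - 8 = -2
  2x = 6, so x = 3

x = 3, x = 5


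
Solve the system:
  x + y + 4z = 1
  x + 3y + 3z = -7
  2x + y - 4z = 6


Using Cramer's rule. Expand each determinant along the first row.
D  = 1*[3*(-4) - 3*1] - 1*[1*(-4) - 3*2] + 4*[1*1 - 3*2]
  = 1*(-15) - 1*(-10) + 4*(-5) = -25
Dx = 1*[3*(-4) - 3*1] - 1*[(-7)*(-4) - 3*6] + 4*[(-7)*1 - 3*6]
  = 1*(-15) - 1*(10) + 4*(-25) = -125
Dy = 1*[(-7)*(-4) - 3*6] - 1*[1*(-4) - 3*2] + 4*[1*6 - (-7)*2]
  = 1*(10) - 1*(-10) + 4*(20) = 100
Dz = 1*[3*6 - (-7)*1] - 1*[1*6 - (-7)*2] + 1*[1*1 - 3*2]
  = 1*(25) - 1*(20) + 1*(-5) = 0
x = Dx/D = -125/-25 = 5, y = Dy/D = 100/-25 = -4, z = Dz/D = 0/-25 = 0
Check eq1: (1)(5) + (1)(-4) + (4)(0) = 1 = 1 ✓
Check eq2: (1)(5) + (3)(-4) + (3)(0) = -7 = -7 ✓
Check eq3: (2)(5) + (1)(-4) + (-4)(0) = 6 = 6 ✓

x = 5, y = -4, z = 0


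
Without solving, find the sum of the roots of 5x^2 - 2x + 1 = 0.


By Vieta's formulas for ax^2 + bx + c = 0:
  Sum of roots = -b/a
  Product of roots = c/a

Here a = 5, b = -2, c = 1
Sum = -(-2)/5 = 2/5
Product = 1/5 = 1/5

Sum = 2/5


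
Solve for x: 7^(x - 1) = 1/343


Express both sides with the same base.
1/343 = 7^(-3)
Since the bases match, equate exponents: x - 1 = -3
So x = -3 - (-1) = -2

x = -2


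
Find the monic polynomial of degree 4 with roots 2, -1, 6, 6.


A monic polynomial with roots 2, -1, 6, 6 is:
p(x) = (x - 2)(x + 1)(x - 6)(x - 6)
After multiplying by (x - 2): x - 2
After multiplying by (x + 1): x^2 - x - 2
After multiplying by (x - 6): x^3 - 7x^2 + 4x + 12
After multiplying by (x - 6): x^4 - 13x^3 + 46x^2 - 12x - 72

x^4 - 13x^3 + 46x^2 - 12x - 72


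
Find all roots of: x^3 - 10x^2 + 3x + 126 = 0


Let p(x) = x^3 - 10x^2 + 3x + 126. By the rational root theorem (leading coefficient 1), any rational root is an integer divisor of 126: try ±1, ±2, ... in turn.
Test x = 1: value = 120 ≠ 0.
Test x = -1: value = 112 ≠ 0.
Test x = 2: value = 100 ≠ 0.
Test x = -2: value = 72 ≠ 0.
Test x = 3: value = 72 ≠ 0.
Test x = -3: value = 0 ✓, so (x + 3) is a factor.
Synthetic division by (x + 3): bring down 1; 1(-3) - 10 = -13; (-13)(-3) + 3 = 42; 42(-3) + 126 = 0 → quotient x^2 - 13x + 42, remainder 0.
Solve the quadratic x^2 - 13x + 42 = 0: discriminant = (-13)^2 - 4(1)(42) = 169 - 168 = 1.
sqrt(1) = 1, so x = (13 ± 1)/2: x = 7 or x = 6.
Collecting all roots found:

x = -3, x = 6, x = 7


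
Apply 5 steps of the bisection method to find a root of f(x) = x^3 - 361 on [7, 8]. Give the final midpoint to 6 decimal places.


f(x) = x^3 - 361
f(7) = -18 < 0
f(8) = 151 > 0

Step 1: midpoint = (7.000000 + 8.000000)/2 = 7.500000
  f(7.500000) = 60.875000
  f(mid) > 0, so root is in [7.000000, 7.500000]

Step 2: midpoint = (7.000000 + 7.500000)/2 = 7.250000
  f(7.250000) = 20.078125
  f(mid) > 0, so root is in [7.000000, 7.250000]

Step 3: midpoint = (7.000000 + 7.250000)/2 = 7.125000
  f(7.125000) = 0.705078
  f(mid) > 0, so root is in [7.000000, 7.125000]

Step 4: midpoint = (7.000000 + 7.125000)/2 = 7.062500
  f(7.062500) = -8.730225
  f(mid) < 0, so root is in [7.062500, 7.125000]

Step 5: midpoint = (7.062500 + 7.125000)/2 = 7.093750
  f(7.093750) = -4.033356
  f(mid) < 0, so root is in [7.093750, 7.125000]

midpoint = 7.093750


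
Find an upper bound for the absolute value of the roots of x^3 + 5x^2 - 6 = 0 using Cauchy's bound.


Cauchy's bound: all roots r satisfy |r| <= 1 + max(|a_i/a_n|) for i = 0,...,n-1
where a_n is the leading coefficient.

Coefficients: [1, 5, 0, -6]
Leading coefficient a_n = 1
Ratios |a_i/a_n|: 5, 0, 6
Maximum ratio: 6
Cauchy's bound: |r| <= 1 + 6 = 7

Upper bound = 7


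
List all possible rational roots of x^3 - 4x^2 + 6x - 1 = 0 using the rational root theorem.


Rational root theorem: possible roots are ±p/q where:
  p divides the constant term (-1): p ∈ {1}
  q divides the leading coefficient (1): q ∈ {1}

All possible rational roots: -1, 1

-1, 1


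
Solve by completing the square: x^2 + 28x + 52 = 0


Start: x^2 + 28x + 52 = 0
Move constant: x^2 + 28x = -52
Half of 28 is 14, squared is 196
Add 196 to both sides: x^2 + 28x + 196 = 144
(x + 14)^2 = 144
x + 14 = ±12
x = -14 + 12 = -2 or x = -14 - 12 = -26

x = -26, x = -2


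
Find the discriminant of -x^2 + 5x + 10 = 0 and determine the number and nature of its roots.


For ax^2 + bx + c = 0, discriminant D = b^2 - 4ac
Here a = -1, b = 5, c = 10
D = (5)^2 - 4(-1)(10) = 25 + 40 = 65

D = 65 > 0 but not a perfect square
The equation has 2 distinct real irrational roots.

Discriminant = 65, 2 distinct real irrational roots


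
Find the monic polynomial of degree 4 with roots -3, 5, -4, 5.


A monic polynomial with roots -3, 5, -4, 5 is:
p(x) = (x + 3)(x - 5)(x + 4)(x - 5)
After multiplying by (x + 3): x + 3
After multiplying by (x - 5): x^2 - 2x - 15
After multiplying by (x + 4): x^3 + 2x^2 - 23x - 60
After multiplying by (x - 5): x^4 - 3x^3 - 33x^2 + 55x + 300

x^4 - 3x^3 - 33x^2 + 55x + 300


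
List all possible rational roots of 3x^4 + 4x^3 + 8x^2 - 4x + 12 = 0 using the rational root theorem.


Rational root theorem: possible roots are ±p/q where:
  p divides the constant term (12): p ∈ {1, 2, 3, 4, 6, 12}
  q divides the leading coefficient (3): q ∈ {1, 3}

All possible rational roots: -12, -6, -4, -3, -2, -4/3, -1, -2/3, -1/3, 1/3, 2/3, 1, 4/3, 2, 3, 4, 6, 12

-12, -6, -4, -3, -2, -4/3, -1, -2/3, -1/3, 1/3, 2/3, 1, 4/3, 2, 3, 4, 6, 12


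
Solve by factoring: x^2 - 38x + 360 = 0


We need two numbers that multiply to 360 and add to -38.
Those numbers are -20 and -18 (since (-20) * (-18) = 360 and (-20) + (-18) = -38).
So x^2 - 38x + 360 = (x - 20)(x - 18) = 0
Setting each factor to zero: x = 20 or x = 18

x = 18, x = 20


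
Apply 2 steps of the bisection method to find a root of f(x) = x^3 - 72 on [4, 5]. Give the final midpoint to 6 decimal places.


f(x) = x^3 - 72
f(4) = -8 < 0
f(5) = 53 > 0

Step 1: midpoint = (4.000000 + 5.000000)/2 = 4.500000
  f(4.500000) = 19.125000
  f(mid) > 0, so root is in [4.000000, 4.500000]

Step 2: midpoint = (4.000000 + 4.500000)/2 = 4.250000
  f(4.250000) = 4.765625
  f(mid) > 0, so root is in [4.000000, 4.250000]

midpoint = 4.250000


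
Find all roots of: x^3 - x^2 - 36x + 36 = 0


Let p(x) = x^3 - x^2 - 36x + 36. By the rational root theorem (leading coefficient 1), any rational root is an integer divisor of 36: try ±1, ±2, ... in turn.
Test x = 1: value = 0 ✓, so (x - 1) is a factor.
Synthetic division by (x - 1): bring down 1; 1(1) - 1 = 0; 0(1) - 36 = -36; (-36)(1) + 36 = 0 → quotient x^2 - 36, remainder 0.
Solve the quadratic x^2 - 36 = 0: discriminant = 0^2 - 4(1)(-36) = 0 + 144 = 144.
sqrt(144) = 12, so x = (0 ± 12)/2: x = 6 or x = -6.
Collecting all roots found:

x = -6, x = 1, x = 6


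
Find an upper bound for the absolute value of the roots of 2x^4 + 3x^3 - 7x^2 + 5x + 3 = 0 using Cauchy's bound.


Cauchy's bound: all roots r satisfy |r| <= 1 + max(|a_i/a_n|) for i = 0,...,n-1
where a_n is the leading coefficient.

Coefficients: [2, 3, -7, 5, 3]
Leading coefficient a_n = 2
Ratios |a_i/a_n|: 3/2, 7/2, 5/2, 3/2
Maximum ratio: 7/2
Cauchy's bound: |r| <= 1 + 7/2 = 9/2

Upper bound = 9/2


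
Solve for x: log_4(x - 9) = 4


Convert to exponential form: x - 9 = 4^4 = 256
x = 256 + 9 = 265
Check: log_4(265 - 9) = log_4(256) = log_4(256) = 4 ✓

x = 265


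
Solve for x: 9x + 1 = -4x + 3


Starting with: 9x + 1 = -4x + 3
Move all x terms to left: (9 + 4)x = 3 - 1
Simplify: 13x = 2
Divide both sides by 13: x = 2/13

x = 2/13


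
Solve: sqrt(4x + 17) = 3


Square both sides: 4x + 17 = 3^2 = 9
4x = 9 - 17 = -8
x = -2
Check: sqrt(4*(-2) + 17) = sqrt(9) = 3 ✓

x = -2


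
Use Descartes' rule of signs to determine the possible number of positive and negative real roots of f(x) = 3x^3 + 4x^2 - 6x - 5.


Descartes' rule of signs:

For positive roots, count sign changes in f(x) = 3x^3 + 4x^2 - 6x - 5:
Signs of coefficients: +, +, -, -
Number of sign changes: 1
Possible positive real roots: 1

For negative roots, examine f(-x) = -3x^3 + 4x^2 + 6x - 5:
Signs of coefficients: -, +, +, -
Number of sign changes: 2
Possible negative real roots: 2, 0

Positive roots: 1; Negative roots: 2 or 0


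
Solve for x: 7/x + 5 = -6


Subtract 5 from both sides: 7/x = -11
Multiply both sides by x: 7 = -11 * x
Divide by -11: x = -7/11

x = -7/11


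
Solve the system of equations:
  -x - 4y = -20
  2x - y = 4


Using Cramer's rule:
Determinant D = (-1)(-1) - (2)(-4) = 1 + 8 = 9
Dx = (-20)(-1) - (4)(-4) = 20 + 16 = 36
Dy = (-1)(4) - (2)(-20) = -4 + 40 = 36
x = Dx/D = 36/9 = 4
y = Dy/D = 36/9 = 4

x = 4, y = 4


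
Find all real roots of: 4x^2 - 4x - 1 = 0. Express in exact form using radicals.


Using the quadratic formula: x = (-b ± sqrt(b^2 - 4ac)) / (2a)
Here a = 4, b = -4, c = -1
Discriminant = b^2 - 4ac = (-4)^2 - 4(4)(-1) = 16 + 16 = 32
Since discriminant = 32 > 0, there are two real roots.
x = (4 ± 4*sqrt(2)) / 8
Simplifying: x = (1 ± sqrt(2)) / 2
Numerically: x ≈ 1.2071 or x ≈ -0.2071

x = (1 + sqrt(2)) / 2 or x = (1 - sqrt(2)) / 2


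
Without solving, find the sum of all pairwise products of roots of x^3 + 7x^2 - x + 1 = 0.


By Vieta's formulas for x^3 + bx^2 + cx + d = 0:
  r1 + r2 + r3 = -b/a = -7
  r1*r2 + r1*r3 + r2*r3 = c/a = -1
  r1*r2*r3 = -d/a = -1


Sum of pairwise products = -1


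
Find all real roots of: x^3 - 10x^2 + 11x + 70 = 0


Let p(x) = x^3 - 10x^2 + 11x + 70. By the rational root theorem (leading coefficient 1), any rational root is an integer divisor of 70: try ±1, ±2, ... in turn.
Test x = 1: value = 72 ≠ 0.
Test x = -1: value = 48 ≠ 0.
Test x = 2: value = 60 ≠ 0.
Test x = -2: value = 0 ✓, so (x + 2) is a factor.
Synthetic division by (x + 2): bring down 1; 1(-2) - 10 = -12; (-12)(-2) + 11 = 35; 35(-2) + 70 = 0 → quotient x^2 - 12x + 35, remainder 0.
Solve the quadratic x^2 - 12x + 35 = 0: discriminant = (-12)^2 - 4(1)(35) = 144 - 140 = 4.
sqrt(4) = 2, so x = (12 ± 2)/2: x = 7 or x = 5.

x = -2, x = 5, x = 7


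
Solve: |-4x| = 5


An absolute value equation |expr| = 5 gives two cases:
Case 1: -4x = 5
  -4x = 5, so x = -5/4
Case 2: -4x = -5
  -4x = -5, so x = 5/4

x = -5/4, x = 5/4


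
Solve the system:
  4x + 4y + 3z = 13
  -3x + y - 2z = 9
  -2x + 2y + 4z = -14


Using Cramer's rule. Expand each determinant along the first row.
D  = 4*[1*4 - (-2)*2] - 4*[(-3)*4 - (-2)*(-2)] + 3*[(-3)*2 - 1*(-2)]
  = 4*(8) - 4*(-16) + 3*(-4) = 84
Dx = 13*[1*4 - (-2)*2] - 4*[9*4 - (-2)*(-14)] + 3*[9*2 - 1*(-14)]
  = 13*(8) - 4*(8) + 3*(32) = 168
Dy = 4*[9*4 - (-2)*(-14)] - 13*[(-3)*4 - (-2)*(-2)] + 3*[(-3)*(-14) - 9*(-2)]
  = 4*(8) - 13*(-16) + 3*(60) = 420
Dz = 4*[1*(-14) - 9*2] - 4*[(-3)*(-14) - 9*(-2)] + 13*[(-3)*2 - 1*(-2)]
  = 4*(-32) - 4*(60) + 13*(-4) = -420
x = Dx/D = 168/84 = 2, y = Dy/D = 420/84 = 5, z = Dz/D = -420/84 = -5
Check eq1: (4)(2) + (4)(5) + (3)(-5) = 13 = 13 ✓
Check eq2: (-3)(2) + (1)(5) + (-2)(-5) = 9 = 9 ✓
Check eq3: (-2)(2) + (2)(5) + (4)(-5) = -14 = -14 ✓

x = 2, y = 5, z = -5


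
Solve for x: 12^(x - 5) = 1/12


Express both sides with the same base.
1/12 = 12^(-1)
Since the bases match, equate exponents: x - 5 = -1
So x = -1 - (-5) = 4

x = 4


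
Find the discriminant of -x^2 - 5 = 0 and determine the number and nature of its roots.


For ax^2 + bx + c = 0, discriminant D = b^2 - 4ac
Here a = -1, b = 0, c = -5
D = (0)^2 - 4(-1)(-5) = 0 - 20 = -20

D = -20 < 0
The equation has no real roots (2 complex conjugate roots).

Discriminant = -20, no real roots (2 complex conjugate roots)


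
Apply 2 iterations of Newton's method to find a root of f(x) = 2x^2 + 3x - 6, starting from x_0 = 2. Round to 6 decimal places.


Newton's method: x_(n+1) = x_n - f(x_n)/f'(x_n)
f(x) = 2x^2 + 3x - 6
f'(x) = 4x + 3

Iteration 1:
  f(2.000000) = 8.000000
  f'(2.000000) = 11.000000
  x_1 = 2.000000 - (8.000000)/(11.000000) = 1.272727

Iteration 2:
  f(1.272727) = 1.057851
  f'(1.272727) = 8.090909
  x_2 = 1.272727 - (1.057851)/(8.090909) = 1.141982

x_2 = 1.141982


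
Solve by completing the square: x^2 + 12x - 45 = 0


Start: x^2 + 12x - 45 = 0
Move constant: x^2 + 12x = 45
Half of 12 is 6, squared is 36
Add 36 to both sides: x^2 + 12x + 36 = 81
(x + 6)^2 = 81
x + 6 = ±9
x = -6 + 9 = 3 or x = -6 - 9 = -15

x = -15, x = 3


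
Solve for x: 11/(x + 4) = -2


Multiply both sides by (x + 4): 11 = -2(x + 4)
Distribute: 11 = -2x - 8
-2x = 11 + 8 = 19
x = -19/2

x = -19/2


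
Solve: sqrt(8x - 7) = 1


Square both sides: 8x - 7 = 1^2 = 1
8x = 1 + 7 = 8
x = 1
Check: sqrt(8*1 - 7) = sqrt(1) = 1 ✓

x = 1


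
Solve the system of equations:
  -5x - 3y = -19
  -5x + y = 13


Using Cramer's rule:
Determinant D = (-5)(1) - (-5)(-3) = -5 - 15 = -20
Dx = (-19)(1) - (13)(-3) = -19 + 39 = 20
Dy = (-5)(13) - (-5)(-19) = -65 - 95 = -160
x = Dx/D = 20/-20 = -1
y = Dy/D = -160/-20 = 8

x = -1, y = 8


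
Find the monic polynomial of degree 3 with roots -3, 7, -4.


A monic polynomial with roots -3, 7, -4 is:
p(x) = (x + 3)(x - 7)(x + 4)
After multiplying by (x + 3): x + 3
After multiplying by (x - 7): x^2 - 4x - 21
After multiplying by (x + 4): x^3 - 37x - 84

x^3 - 37x - 84


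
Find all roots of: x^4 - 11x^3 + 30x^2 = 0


The lowest-degree term is x^2, so x = 0 is a root with multiplicity 2. Factor out x^2:
  x^2 - 11x + 30 = 0
Solve the quadratic x^2 - 11x + 30 = 0: discriminant = (-11)^2 - 4(1)(30) = 121 - 120 = 1.
sqrt(1) = 1, so x = (11 ± 1)/2: x = 6 or x = 5.
Collecting all roots found:

x = 0 (multiplicity 2), x = 5, x = 6


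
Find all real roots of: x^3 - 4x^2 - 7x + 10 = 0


Let p(x) = x^3 - 4x^2 - 7x + 10. By the rational root theorem (leading coefficient 1), any rational root is an integer divisor of 10: try ±1, ±2, ... in turn.
Test x = 1: value = 0 ✓, so (x - 1) is a factor.
Synthetic division by (x - 1): bring down 1; 1(1) - 4 = -3; (-3)(1) - 7 = -10; (-10)(1) + 10 = 0 → quotient x^2 - 3x - 10, remainder 0.
Solve the quadratic x^2 - 3x - 10 = 0: discriminant = (-3)^2 - 4(1)(-10) = 9 + 40 = 49.
sqrt(49) = 7, so x = (3 ± 7)/2: x = 5 or x = -2.

x = -2, x = 1, x = 5


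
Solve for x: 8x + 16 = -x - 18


Starting with: 8x + 16 = -x - 18
Move all x terms to left: (8 + 1)x = -18 - 16
Simplify: 9x = -34
Divide both sides by 9: x = -34/9

x = -34/9


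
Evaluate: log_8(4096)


We need the exponent such that 8^? = 4096
8^4 = 4096
Therefore log_8(4096) = 4

4


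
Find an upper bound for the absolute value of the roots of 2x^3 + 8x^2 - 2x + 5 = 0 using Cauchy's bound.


Cauchy's bound: all roots r satisfy |r| <= 1 + max(|a_i/a_n|) for i = 0,...,n-1
where a_n is the leading coefficient.

Coefficients: [2, 8, -2, 5]
Leading coefficient a_n = 2
Ratios |a_i/a_n|: 4, 1, 5/2
Maximum ratio: 4
Cauchy's bound: |r| <= 1 + 4 = 5

Upper bound = 5


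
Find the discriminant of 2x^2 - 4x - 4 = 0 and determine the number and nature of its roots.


For ax^2 + bx + c = 0, discriminant D = b^2 - 4ac
Here a = 2, b = -4, c = -4
D = (-4)^2 - 4(2)(-4) = 16 + 32 = 48

D = 48 > 0 but not a perfect square
The equation has 2 distinct real irrational roots.

Discriminant = 48, 2 distinct real irrational roots


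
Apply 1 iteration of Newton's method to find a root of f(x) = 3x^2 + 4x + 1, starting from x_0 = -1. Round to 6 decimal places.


Newton's method: x_(n+1) = x_n - f(x_n)/f'(x_n)
f(x) = 3x^2 + 4x + 1
f'(x) = 6x + 4

Iteration 1:
  f(-1.000000) = 0.000000
  f'(-1.000000) = -2.000000
  x_1 = -1.000000 - (0.000000)/(-2.000000) = -1.000000

x_1 = -1.000000


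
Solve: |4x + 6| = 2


An absolute value equation |expr| = 2 gives two cases:
Case 1: 4x + 6 = 2
  4x = -4, so x = -1
Case 2: 4x + 6 = -2
  4x = -8, so x = -2

x = -2, x = -1


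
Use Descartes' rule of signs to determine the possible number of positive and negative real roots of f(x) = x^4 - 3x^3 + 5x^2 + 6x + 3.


Descartes' rule of signs:

For positive roots, count sign changes in f(x) = x^4 - 3x^3 + 5x^2 + 6x + 3:
Signs of coefficients: +, -, +, +, +
Number of sign changes: 2
Possible positive real roots: 2, 0

For negative roots, examine f(-x) = x^4 + 3x^3 + 5x^2 - 6x + 3:
Signs of coefficients: +, +, +, -, +
Number of sign changes: 2
Possible negative real roots: 2, 0

Positive roots: 2 or 0; Negative roots: 2 or 0


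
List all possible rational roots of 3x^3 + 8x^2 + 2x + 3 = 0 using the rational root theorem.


Rational root theorem: possible roots are ±p/q where:
  p divides the constant term (3): p ∈ {1, 3}
  q divides the leading coefficient (3): q ∈ {1, 3}

All possible rational roots: -3, -1, -1/3, 1/3, 1, 3

-3, -1, -1/3, 1/3, 1, 3


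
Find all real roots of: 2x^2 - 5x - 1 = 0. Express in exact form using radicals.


Using the quadratic formula: x = (-b ± sqrt(b^2 - 4ac)) / (2a)
Here a = 2, b = -5, c = -1
Discriminant = b^2 - 4ac = (-5)^2 - 4(2)(-1) = 25 + 8 = 33
Since discriminant = 33 > 0, there are two real roots.
x = (5 ± sqrt(33)) / 4
Numerically: x ≈ 2.6861 or x ≈ -0.1861

x = (5 + sqrt(33)) / 4 or x = (5 - sqrt(33)) / 4


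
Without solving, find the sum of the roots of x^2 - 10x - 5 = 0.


By Vieta's formulas for ax^2 + bx + c = 0:
  Sum of roots = -b/a
  Product of roots = c/a

Here a = 1, b = -10, c = -5
Sum = -(-10)/1 = 10
Product = -5/1 = -5

Sum = 10


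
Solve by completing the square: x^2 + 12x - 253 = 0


Start: x^2 + 12x - 253 = 0
Move constant: x^2 + 12x = 253
Half of 12 is 6, squared is 36
Add 36 to both sides: x^2 + 12x + 36 = 289
(x + 6)^2 = 289
x + 6 = ±17
x = -6 + 17 = 11 or x = -6 - 17 = -23

x = -23, x = 11


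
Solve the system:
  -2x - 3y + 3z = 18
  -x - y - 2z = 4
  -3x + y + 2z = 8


Using Cramer's rule. Expand each determinant along the first row.
D  = (-2)*[(-1)*2 - (-2)*1] - (-3)*[(-1)*2 - (-2)*(-3)] + 3*[(-1)*1 - (-1)*(-3)]
  = (-2)*(0) - (-3)*(-8) + 3*(-4) = -36
Dx = 18*[(-1)*2 - (-2)*1] - (-3)*[4*2 - (-2)*8] + 3*[4*1 - (-1)*8]
  = 18*(0) - (-3)*(24) + 3*(12) = 108
Dy = (-2)*[4*2 - (-2)*8] - 18*[(-1)*2 - (-2)*(-3)] + 3*[(-1)*8 - 4*(-3)]
  = (-2)*(24) - 18*(-8) + 3*(4) = 108
Dz = (-2)*[(-1)*8 - 4*1] - (-3)*[(-1)*8 - 4*(-3)] + 18*[(-1)*1 - (-1)*(-3)]
  = (-2)*(-12) - (-3)*(4) + 18*(-4) = -36
x = Dx/D = 108/-36 = -3, y = Dy/D = 108/-36 = -3, z = Dz/D = -36/-36 = 1
Check eq1: (-2)(-3) + (-3)(-3) + (3)(1) = 18 = 18 ✓
Check eq2: (-1)(-3) + (-1)(-3) + (-2)(1) = 4 = 4 ✓
Check eq3: (-3)(-3) + (1)(-3) + (2)(1) = 8 = 8 ✓

x = -3, y = -3, z = 1


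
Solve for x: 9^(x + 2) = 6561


Express both sides with the same base.
6561 = 9^4
Since the bases match, equate exponents: x + 2 = 4
So x = 4 - (2) = 2

x = 2


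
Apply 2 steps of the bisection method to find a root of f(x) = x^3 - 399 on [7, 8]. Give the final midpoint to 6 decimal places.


f(x) = x^3 - 399
f(7) = -56 < 0
f(8) = 113 > 0

Step 1: midpoint = (7.000000 + 8.000000)/2 = 7.500000
  f(7.500000) = 22.875000
  f(mid) > 0, so root is in [7.000000, 7.500000]

Step 2: midpoint = (7.000000 + 7.500000)/2 = 7.250000
  f(7.250000) = -17.921875
  f(mid) < 0, so root is in [7.250000, 7.500000]

midpoint = 7.250000


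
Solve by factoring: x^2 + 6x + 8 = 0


We need two numbers that multiply to 8 and add to 6.
Those numbers are 2 and 4 (since 2 * 4 = 8 and 2 + 4 = 6).
So x^2 + 6x + 8 = (x + 2)(x + 4) = 0
Setting each factor to zero: x = -2 or x = -4

x = -4, x = -2


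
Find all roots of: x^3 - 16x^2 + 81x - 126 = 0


Let p(x) = x^3 - 16x^2 + 81x - 126. By the rational root theorem (leading coefficient 1), any rational root is an integer divisor of 126: try ±1, ±2, ... in turn.
Test x = 1: value = -60 ≠ 0.
Test x = -1: value = -224 ≠ 0.
Test x = 2: value = -20 ≠ 0.
Test x = -2: value = -360 ≠ 0.
Test x = 3: value = 0 ✓, so (x - 3) is a factor.
Synthetic division by (x - 3): bring down 1; 1(3) - 16 = -13; (-13)(3) + 81 = 42; 42(3) - 126 = 0 → quotient x^2 - 13x + 42, remainder 0.
Solve the quadratic x^2 - 13x + 42 = 0: discriminant = (-13)^2 - 4(1)(42) = 169 - 168 = 1.
sqrt(1) = 1, so x = (13 ± 1)/2: x = 7 or x = 6.
Collecting all roots found:

x = 3, x = 6, x = 7


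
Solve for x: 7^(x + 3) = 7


Express both sides with the same base.
7 = 7^1
Since the bases match, equate exponents: x + 3 = 1
So x = 1 - (3) = -2

x = -2


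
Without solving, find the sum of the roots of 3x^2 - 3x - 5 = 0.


By Vieta's formulas for ax^2 + bx + c = 0:
  Sum of roots = -b/a
  Product of roots = c/a

Here a = 3, b = -3, c = -5
Sum = -(-3)/3 = 1
Product = -5/3 = -5/3

Sum = 1


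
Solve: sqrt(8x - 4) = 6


Square both sides: 8x - 4 = 6^2 = 36
8x = 36 + 4 = 40
x = 5
Check: sqrt(8*5 - 4) = sqrt(36) = 6 ✓

x = 5


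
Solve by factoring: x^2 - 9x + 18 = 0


We need two numbers that multiply to 18 and add to -9.
Those numbers are -3 and -6 (since (-3) * (-6) = 18 and (-3) + (-6) = -9).
So x^2 - 9x + 18 = (x - 3)(x - 6) = 0
Setting each factor to zero: x = 3 or x = 6

x = 3, x = 6


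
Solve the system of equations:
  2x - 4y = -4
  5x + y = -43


Using Cramer's rule:
Determinant D = (2)(1) - (5)(-4) = 2 + 20 = 22
Dx = (-4)(1) - (-43)(-4) = -4 - 172 = -176
Dy = (2)(-43) - (5)(-4) = -86 + 20 = -66
x = Dx/D = -176/22 = -8
y = Dy/D = -66/22 = -3

x = -8, y = -3


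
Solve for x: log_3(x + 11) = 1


Convert to exponential form: x + 11 = 3^1 = 3
x = 3 - 11 = -8
Check: log_3(-8 + 11) = log_3(3) = log_3(3) = 1 ✓

x = -8


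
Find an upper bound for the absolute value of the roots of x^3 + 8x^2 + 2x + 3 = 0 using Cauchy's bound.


Cauchy's bound: all roots r satisfy |r| <= 1 + max(|a_i/a_n|) for i = 0,...,n-1
where a_n is the leading coefficient.

Coefficients: [1, 8, 2, 3]
Leading coefficient a_n = 1
Ratios |a_i/a_n|: 8, 2, 3
Maximum ratio: 8
Cauchy's bound: |r| <= 1 + 8 = 9

Upper bound = 9


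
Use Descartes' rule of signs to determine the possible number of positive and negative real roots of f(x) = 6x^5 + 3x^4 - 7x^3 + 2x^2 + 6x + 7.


Descartes' rule of signs:

For positive roots, count sign changes in f(x) = 6x^5 + 3x^4 - 7x^3 + 2x^2 + 6x + 7:
Signs of coefficients: +, +, -, +, +, +
Number of sign changes: 2
Possible positive real roots: 2, 0

For negative roots, examine f(-x) = -6x^5 + 3x^4 + 7x^3 + 2x^2 - 6x + 7:
Signs of coefficients: -, +, +, +, -, +
Number of sign changes: 3
Possible negative real roots: 3, 1

Positive roots: 2 or 0; Negative roots: 3 or 1


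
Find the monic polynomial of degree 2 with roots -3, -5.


A monic polynomial with roots -3, -5 is:
p(x) = (x + 3)(x + 5)
After multiplying by (x + 3): x + 3
After multiplying by (x + 5): x^2 + 8x + 15

x^2 + 8x + 15


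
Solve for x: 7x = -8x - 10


Starting with: 7x = -8x - 10
Move all x terms to left: (7 + 8)x = -10 - 0
Simplify: 15x = -10
Divide both sides by 15: x = -2/3

x = -2/3


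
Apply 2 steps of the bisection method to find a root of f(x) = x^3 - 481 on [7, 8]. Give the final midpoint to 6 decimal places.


f(x) = x^3 - 481
f(7) = -138 < 0
f(8) = 31 > 0

Step 1: midpoint = (7.000000 + 8.000000)/2 = 7.500000
  f(7.500000) = -59.125000
  f(mid) < 0, so root is in [7.500000, 8.000000]

Step 2: midpoint = (7.500000 + 8.000000)/2 = 7.750000
  f(7.750000) = -15.515625
  f(mid) < 0, so root is in [7.750000, 8.000000]

midpoint = 7.750000


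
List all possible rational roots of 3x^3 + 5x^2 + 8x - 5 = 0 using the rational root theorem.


Rational root theorem: possible roots are ±p/q where:
  p divides the constant term (-5): p ∈ {1, 5}
  q divides the leading coefficient (3): q ∈ {1, 3}

All possible rational roots: -5, -5/3, -1, -1/3, 1/3, 1, 5/3, 5

-5, -5/3, -1, -1/3, 1/3, 1, 5/3, 5


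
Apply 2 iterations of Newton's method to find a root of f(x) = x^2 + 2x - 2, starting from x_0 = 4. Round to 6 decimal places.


Newton's method: x_(n+1) = x_n - f(x_n)/f'(x_n)
f(x) = x^2 + 2x - 2
f'(x) = 2x + 2

Iteration 1:
  f(4.000000) = 22.000000
  f'(4.000000) = 10.000000
  x_1 = 4.000000 - (22.000000)/(10.000000) = 1.800000

Iteration 2:
  f(1.800000) = 4.840000
  f'(1.800000) = 5.600000
  x_2 = 1.800000 - (4.840000)/(5.600000) = 0.935714

x_2 = 0.935714


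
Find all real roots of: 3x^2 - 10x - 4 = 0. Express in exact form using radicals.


Using the quadratic formula: x = (-b ± sqrt(b^2 - 4ac)) / (2a)
Here a = 3, b = -10, c = -4
Discriminant = b^2 - 4ac = (-10)^2 - 4(3)(-4) = 100 + 48 = 148
Since discriminant = 148 > 0, there are two real roots.
x = (10 ± 2*sqrt(37)) / 6
Simplifying: x = (5 ± sqrt(37)) / 3
Numerically: x ≈ 3.6943 or x ≈ -0.3609

x = (5 + sqrt(37)) / 3 or x = (5 - sqrt(37)) / 3


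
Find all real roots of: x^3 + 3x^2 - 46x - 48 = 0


Let p(x) = x^3 + 3x^2 - 46x - 48. By the rational root theorem (leading coefficient 1), any rational root is an integer divisor of 48: try ±1, ±2, ... in turn.
Test x = 1: value = -90 ≠ 0.
Test x = -1: value = 0 ✓, so (x + 1) is a factor.
Synthetic division by (x + 1): bring down 1; 1(-1) + 3 = 2; 2(-1) - 46 = -48; (-48)(-1) - 48 = 0 → quotient x^2 + 2x - 48, remainder 0.
Solve the quadratic x^2 + 2x - 48 = 0: discriminant = 2^2 - 4(1)(-48) = 4 + 192 = 196.
sqrt(196) = 14, so x = (-2 ± 14)/2: x = 6 or x = -8.

x = -8, x = -1, x = 6


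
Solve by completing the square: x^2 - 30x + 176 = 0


Start: x^2 - 30x + 176 = 0
Move constant: x^2 - 30x = -176
Half of -30 is -15, squared is 225
Add 225 to both sides: x^2 - 30x + 225 = 49
(x - 15)^2 = 49
x - 15 = ±7
x = 15 + 7 = 22 or x = 15 - 7 = 8

x = 8, x = 22


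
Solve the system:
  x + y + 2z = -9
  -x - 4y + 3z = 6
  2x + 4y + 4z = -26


Using Cramer's rule. Expand each determinant along the first row.
D  = 1*[(-4)*4 - 3*4] - 1*[(-1)*4 - 3*2] + 2*[(-1)*4 - (-4)*2]
  = 1*(-28) - 1*(-10) + 2*(4) = -10
Dx = (-9)*[(-4)*4 - 3*4] - 1*[6*4 - 3*(-26)] + 2*[6*4 - (-4)*(-26)]
  = (-9)*(-28) - 1*(102) + 2*(-80) = -10
Dy = 1*[6*4 - 3*(-26)] - (-9)*[(-1)*4 - 3*2] + 2*[(-1)*(-26) - 6*2]
  = 1*(102) - (-9)*(-10) + 2*(14) = 40
Dz = 1*[(-4)*(-26) - 6*4] - 1*[(-1)*(-26) - 6*2] + (-9)*[(-1)*4 - (-4)*2]
  = 1*(80) - 1*(14) + (-9)*(4) = 30
x = Dx/D = -10/-10 = 1, y = Dy/D = 40/-10 = -4, z = Dz/D = 30/-10 = -3
Check eq1: (1)(1) + (1)(-4) + (2)(-3) = -9 = -9 ✓
Check eq2: (-1)(1) + (-4)(-4) + (3)(-3) = 6 = 6 ✓
Check eq3: (2)(1) + (4)(-4) + (4)(-3) = -26 = -26 ✓

x = 1, y = -4, z = -3


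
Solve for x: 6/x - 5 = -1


Subtract -5 from both sides: 6/x = 4
Multiply both sides by x: 6 = 4 * x
Divide by 4: x = 3/2

x = 3/2


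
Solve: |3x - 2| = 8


An absolute value equation |expr| = 8 gives two cases:
Case 1: 3x - 2 = 8
  3x = 10, so x = 10/3
Case 2: 3x - 2 = -8
  3x = -6, so x = -2

x = -2, x = 10/3


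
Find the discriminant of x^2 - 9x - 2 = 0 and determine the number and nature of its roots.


For ax^2 + bx + c = 0, discriminant D = b^2 - 4ac
Here a = 1, b = -9, c = -2
D = (-9)^2 - 4(1)(-2) = 81 + 8 = 89

D = 89 > 0 but not a perfect square
The equation has 2 distinct real irrational roots.

Discriminant = 89, 2 distinct real irrational roots


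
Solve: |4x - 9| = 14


An absolute value equation |expr| = 14 gives two cases:
Case 1: 4x - 9 = 14
  4x = 23, so x = 23/4
Case 2: 4x - 9 = -14
  4x = -5, so x = -5/4

x = -5/4, x = 23/4


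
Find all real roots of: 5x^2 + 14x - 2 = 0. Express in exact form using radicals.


Using the quadratic formula: x = (-b ± sqrt(b^2 - 4ac)) / (2a)
Here a = 5, b = 14, c = -2
Discriminant = b^2 - 4ac = 14^2 - 4(5)(-2) = 196 + 40 = 236
Since discriminant = 236 > 0, there are two real roots.
x = (-14 ± 2*sqrt(59)) / 10
Simplifying: x = (-7 ± sqrt(59)) / 5
Numerically: x ≈ 0.1362 or x ≈ -2.9362

x = (-7 + sqrt(59)) / 5 or x = (-7 - sqrt(59)) / 5


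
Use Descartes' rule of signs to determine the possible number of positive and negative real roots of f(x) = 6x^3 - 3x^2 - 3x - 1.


Descartes' rule of signs:

For positive roots, count sign changes in f(x) = 6x^3 - 3x^2 - 3x - 1:
Signs of coefficients: +, -, -, -
Number of sign changes: 1
Possible positive real roots: 1

For negative roots, examine f(-x) = -6x^3 - 3x^2 + 3x - 1:
Signs of coefficients: -, -, +, -
Number of sign changes: 2
Possible negative real roots: 2, 0

Positive roots: 1; Negative roots: 2 or 0


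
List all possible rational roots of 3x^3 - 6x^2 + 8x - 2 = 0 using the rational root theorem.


Rational root theorem: possible roots are ±p/q where:
  p divides the constant term (-2): p ∈ {1, 2}
  q divides the leading coefficient (3): q ∈ {1, 3}

All possible rational roots: -2, -1, -2/3, -1/3, 1/3, 2/3, 1, 2

-2, -1, -2/3, -1/3, 1/3, 2/3, 1, 2


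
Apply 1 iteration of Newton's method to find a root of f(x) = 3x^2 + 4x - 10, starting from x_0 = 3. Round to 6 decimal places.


Newton's method: x_(n+1) = x_n - f(x_n)/f'(x_n)
f(x) = 3x^2 + 4x - 10
f'(x) = 6x + 4

Iteration 1:
  f(3.000000) = 29.000000
  f'(3.000000) = 22.000000
  x_1 = 3.000000 - (29.000000)/(22.000000) = 1.681818

x_1 = 1.681818


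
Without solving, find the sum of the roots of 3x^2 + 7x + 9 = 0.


By Vieta's formulas for ax^2 + bx + c = 0:
  Sum of roots = -b/a
  Product of roots = c/a

Here a = 3, b = 7, c = 9
Sum = -(7)/3 = -7/3
Product = 9/3 = 3

Sum = -7/3


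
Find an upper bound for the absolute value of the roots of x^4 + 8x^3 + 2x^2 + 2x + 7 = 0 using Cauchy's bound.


Cauchy's bound: all roots r satisfy |r| <= 1 + max(|a_i/a_n|) for i = 0,...,n-1
where a_n is the leading coefficient.

Coefficients: [1, 8, 2, 2, 7]
Leading coefficient a_n = 1
Ratios |a_i/a_n|: 8, 2, 2, 7
Maximum ratio: 8
Cauchy's bound: |r| <= 1 + 8 = 9

Upper bound = 9


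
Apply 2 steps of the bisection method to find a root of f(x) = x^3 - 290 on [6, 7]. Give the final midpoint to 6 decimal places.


f(x) = x^3 - 290
f(6) = -74 < 0
f(7) = 53 > 0

Step 1: midpoint = (6.000000 + 7.000000)/2 = 6.500000
  f(6.500000) = -15.375000
  f(mid) < 0, so root is in [6.500000, 7.000000]

Step 2: midpoint = (6.500000 + 7.000000)/2 = 6.750000
  f(6.750000) = 17.546875
  f(mid) > 0, so root is in [6.500000, 6.750000]

midpoint = 6.750000


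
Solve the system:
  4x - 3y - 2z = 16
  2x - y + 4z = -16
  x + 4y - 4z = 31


Using Cramer's rule. Expand each determinant along the first row.
D  = 4*[(-1)*(-4) - 4*4] - (-3)*[2*(-4) - 4*1] + (-2)*[2*4 - (-1)*1]
  = 4*(-12) - (-3)*(-12) + (-2)*(9) = -102
Dx = 16*[(-1)*(-4) - 4*4] - (-3)*[(-16)*(-4) - 4*31] + (-2)*[(-16)*4 - (-1)*31]
  = 16*(-12) - (-3)*(-60) + (-2)*(-33) = -306
Dy = 4*[(-16)*(-4) - 4*31] - 16*[2*(-4) - 4*1] + (-2)*[2*31 - (-16)*1]
  = 4*(-60) - 16*(-12) + (-2)*(78) = -204
Dz = 4*[(-1)*31 - (-16)*4] - (-3)*[2*31 - (-16)*1] + 16*[2*4 - (-1)*1]
  = 4*(33) - (-3)*(78) + 16*(9) = 510
x = Dx/D = -306/-102 = 3, y = Dy/D = -204/-102 = 2, z = Dz/D = 510/-102 = -5
Check eq1: (4)(3) + (-3)(2) + (-2)(-5) = 16 = 16 ✓
Check eq2: (2)(3) + (-1)(2) + (4)(-5) = -16 = -16 ✓
Check eq3: (1)(3) + (4)(2) + (-4)(-5) = 31 = 31 ✓

x = 3, y = 2, z = -5


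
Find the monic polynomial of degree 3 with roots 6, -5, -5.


A monic polynomial with roots 6, -5, -5 is:
p(x) = (x - 6)(x + 5)(x + 5)
After multiplying by (x - 6): x - 6
After multiplying by (x + 5): x^2 - x - 30
After multiplying by (x + 5): x^3 + 4x^2 - 35x - 150

x^3 + 4x^2 - 35x - 150


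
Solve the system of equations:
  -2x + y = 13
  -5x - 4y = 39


Using Cramer's rule:
Determinant D = (-2)(-4) - (-5)(1) = 8 + 5 = 13
Dx = (13)(-4) - (39)(1) = -52 - 39 = -91
Dy = (-2)(39) - (-5)(13) = -78 + 65 = -13
x = Dx/D = -91/13 = -7
y = Dy/D = -13/13 = -1

x = -7, y = -1


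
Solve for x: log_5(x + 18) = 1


Convert to exponential form: x + 18 = 5^1 = 5
x = 5 - 18 = -13
Check: log_5(-13 + 18) = log_5(5) = log_5(5) = 1 ✓

x = -13


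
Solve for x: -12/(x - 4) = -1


Multiply both sides by (x - 4): -12 = -1(x - 4)
Distribute: -12 = -x + 4
-x = -12 - 4 = -16
x = 16

x = 16


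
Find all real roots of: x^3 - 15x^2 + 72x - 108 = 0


Let p(x) = x^3 - 15x^2 + 72x - 108. By the rational root theorem (leading coefficient 1), any rational root is an integer divisor of 108: try ±1, ±2, ... in turn.
Test x = 1: value = -50 ≠ 0.
Test x = -1: value = -196 ≠ 0.
Test x = 2: value = -16 ≠ 0.
Test x = -2: value = -320 ≠ 0.
Test x = 3: value = 0 ✓, so (x - 3) is a factor.
Synthetic division by (x - 3): bring down 1; 1(3) - 15 = -12; (-12)(3) + 72 = 36; 36(3) - 108 = 0 → quotient x^2 - 12x + 36, remainder 0.
Solve the quadratic x^2 - 12x + 36 = 0: discriminant = (-12)^2 - 4(1)(36) = 144 - 144 = 0.
Discriminant = 0, so a double root: x = 12/2 = 6.

x = 3, x = 6 (multiplicity 2)


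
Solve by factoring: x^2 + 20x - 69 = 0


We need two numbers that multiply to -69 and add to 20.
Those numbers are -3 and 23 (since (-3) * 23 = -69 and (-3) + 23 = 20).
So x^2 + 20x - 69 = (x - 3)(x + 23) = 0
Setting each factor to zero: x = 3 or x = -23

x = -23, x = 3


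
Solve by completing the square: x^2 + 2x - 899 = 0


Start: x^2 + 2x - 899 = 0
Move constant: x^2 + 2x = 899
Half of 2 is 1, squared is 1
Add 1 to both sides: x^2 + 2x + 1 = 900
(x + 1)^2 = 900
x + 1 = ±30
x = -1 + 30 = 29 or x = -1 - 30 = -31

x = -31, x = 29


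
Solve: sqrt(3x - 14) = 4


Square both sides: 3x - 14 = 4^2 = 16
3x = 16 + 14 = 30
x = 10
Check: sqrt(3*10 - 14) = sqrt(16) = 4 ✓

x = 10


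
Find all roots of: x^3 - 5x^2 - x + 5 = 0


Let p(x) = x^3 - 5x^2 - x + 5. By the rational root theorem (leading coefficient 1), any rational root is an integer divisor of 5: try ±1, ±2, ... in turn.
Test x = 1: value = 0 ✓, so (x - 1) is a factor.
Synthetic division by (x - 1): bring down 1; 1(1) - 5 = -4; (-4)(1) - 1 = -5; (-5)(1) + 5 = 0 → quotient x^2 - 4x - 5, remainder 0.
Solve the quadratic x^2 - 4x - 5 = 0: discriminant = (-4)^2 - 4(1)(-5) = 16 + 20 = 36.
sqrt(36) = 6, so x = (4 ± 6)/2: x = 5 or x = -1.
Collecting all roots found:

x = -1, x = 1, x = 5


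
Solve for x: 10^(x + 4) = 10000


Express both sides with the same base.
10000 = 10^4
Since the bases match, equate exponents: x + 4 = 4
So x = 4 - (4) = 0

x = 0


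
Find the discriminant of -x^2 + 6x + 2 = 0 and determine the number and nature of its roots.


For ax^2 + bx + c = 0, discriminant D = b^2 - 4ac
Here a = -1, b = 6, c = 2
D = (6)^2 - 4(-1)(2) = 36 + 8 = 44

D = 44 > 0 but not a perfect square
The equation has 2 distinct real irrational roots.

Discriminant = 44, 2 distinct real irrational roots


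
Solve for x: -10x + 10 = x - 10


Starting with: -10x + 10 = x - 10
Move all x terms to left: (-10 - 1)x = -10 - 10
Simplify: -11x = -20
Divide both sides by -11: x = 20/11

x = 20/11


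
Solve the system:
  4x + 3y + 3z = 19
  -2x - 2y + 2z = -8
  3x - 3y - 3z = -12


Using Cramer's rule. Expand each determinant along the first row.
D  = 4*[(-2)*(-3) - 2*(-3)] - 3*[(-2)*(-3) - 2*3] + 3*[(-2)*(-3) - (-2)*3]
  = 4*(12) - 3*(0) + 3*(12) = 84
Dx = 19*[(-2)*(-3) - 2*(-3)] - 3*[(-8)*(-3) - 2*(-12)] + 3*[(-8)*(-3) - (-2)*(-12)]
  = 19*(12) - 3*(48) + 3*(0) = 84
Dy = 4*[(-8)*(-3) - 2*(-12)] - 19*[(-2)*(-3) - 2*3] + 3*[(-2)*(-12) - (-8)*3]
  = 4*(48) - 19*(0) + 3*(48) = 336
Dz = 4*[(-2)*(-12) - (-8)*(-3)] - 3*[(-2)*(-12) - (-8)*3] + 19*[(-2)*(-3) - (-2)*3]
  = 4*(0) - 3*(48) + 19*(12) = 84
x = Dx/D = 84/84 = 1, y = Dy/D = 336/84 = 4, z = Dz/D = 84/84 = 1
Check eq1: (4)(1) + (3)(4) + (3)(1) = 19 = 19 ✓
Check eq2: (-2)(1) + (-2)(4) + (2)(1) = -8 = -8 ✓
Check eq3: (3)(1) + (-3)(4) + (-3)(1) = -12 = -12 ✓

x = 1, y = 4, z = 1


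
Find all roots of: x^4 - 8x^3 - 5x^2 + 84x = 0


The constant term is 0, so x = 0 is a root. Factor out x:
  x^3 - 8x^2 - 5x + 84 = 0
Let p(x) = x^3 - 8x^2 - 5x + 84. By the rational root theorem (leading coefficient 1), any rational root is an integer divisor of 84: try ±1, ±2, ... in turn.
Test x = 1: value = 72 ≠ 0.
Test x = -1: value = 80 ≠ 0.
Test x = 2: value = 50 ≠ 0.
Test x = -2: value = 54 ≠ 0.
Test x = 3: value = 24 ≠ 0.
Test x = -3: value = 0 ✓, so (x + 3) is a factor.
Synthetic division by (x + 3): bring down 1; 1(-3) - 8 = -11; (-11)(-3) - 5 = 28; 28(-3) + 84 = 0 → quotient x^2 - 11x + 28, remainder 0.
Solve the quadratic x^2 - 11x + 28 = 0: discriminant = (-11)^2 - 4(1)(28) = 121 - 112 = 9.
sqrt(9) = 3, so x = (11 ± 3)/2: x = 7 or x = 4.
Collecting all roots found:

x = -3, x = 0, x = 4, x = 7
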